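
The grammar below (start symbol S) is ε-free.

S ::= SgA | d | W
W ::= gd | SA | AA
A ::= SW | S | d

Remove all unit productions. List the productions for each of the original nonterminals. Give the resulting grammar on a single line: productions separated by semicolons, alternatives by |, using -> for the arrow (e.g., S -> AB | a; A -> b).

S -> d | AA | SA | gd | SgA; A -> d | AA | SA | SW | gd | SgA; W -> AA | SA | gd

Unit productions: A->S, S->W.
Unit pairs (A ⇒* B via units): (A,S), (A,W), (S,W).
S: inherits non-unit rules of {S, W} → AA | SA | SgA | d | gd.
A: inherits non-unit rules of {A, S, W} → AA | SA | SW | SgA | d | gd.
W: inherits non-unit rules of {W} → AA | SA | gd.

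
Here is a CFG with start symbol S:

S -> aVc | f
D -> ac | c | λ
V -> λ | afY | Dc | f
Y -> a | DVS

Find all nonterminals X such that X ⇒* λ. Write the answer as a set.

{D, V}

Directly nullable (have an ε-rule): {D, V}.
Not nullable: S, Y — each has a terminal in every rule's right-hand side or depends on a non-nullable symbol.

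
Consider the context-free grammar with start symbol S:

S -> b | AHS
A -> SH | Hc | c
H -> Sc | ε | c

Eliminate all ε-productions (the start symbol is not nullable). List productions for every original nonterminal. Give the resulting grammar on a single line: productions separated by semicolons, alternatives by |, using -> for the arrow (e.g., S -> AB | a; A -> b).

S -> b | AS | AHS; A -> S | c | Hc | SH; H -> c | Sc

Nullable set: {H}.
S -> AHS: H nullable, giving AHS | AS.
A -> Hc: H nullable, giving Hc | c.
A -> SH: H nullable, giving S | SH.
Drop H -> ε.
Unchanged (no nullable symbols): S -> b; A -> c; H -> Sc; H -> c.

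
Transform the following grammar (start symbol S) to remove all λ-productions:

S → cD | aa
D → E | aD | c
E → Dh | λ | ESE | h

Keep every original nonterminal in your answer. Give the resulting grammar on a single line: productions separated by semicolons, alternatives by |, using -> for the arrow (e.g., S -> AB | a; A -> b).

Nullable set: {D, E}.
S -> cD: D nullable, giving c | cD.
D -> E: E nullable, giving E.
D -> aD: D nullable, giving a | aD.
Drop E -> λ.
E -> Dh: D nullable, giving Dh | h.
E -> ESE: E, E nullable, giving ES | ESE | S | SE.
Unchanged (no nullable symbols): S -> aa; D -> c; E -> h.

S -> c | aa | cD; D -> E | a | c | aD; E -> S | h | Dh | ES | SE | ESE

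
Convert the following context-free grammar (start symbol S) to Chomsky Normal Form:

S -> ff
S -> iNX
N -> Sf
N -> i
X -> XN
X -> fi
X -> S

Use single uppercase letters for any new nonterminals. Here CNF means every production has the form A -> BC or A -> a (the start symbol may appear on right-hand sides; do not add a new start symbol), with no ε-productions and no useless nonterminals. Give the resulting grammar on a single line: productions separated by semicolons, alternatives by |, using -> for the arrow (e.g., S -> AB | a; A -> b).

S -> AA | BC; A -> f; B -> i; C -> NX; D -> NX; N -> i | SA; X -> AA | AB | BD | XN

No ε-productions.
After unit-elimination: S -> ff | iNX; N -> i | Sf; X -> XN | ff | fi | iNX.
TERM: introduce A -> f, B -> i and substitute in every rule of length ≥2.
BIN: S -> BNX becomes S -> BC, C -> NX; X -> BNX becomes X -> BD, D -> NX.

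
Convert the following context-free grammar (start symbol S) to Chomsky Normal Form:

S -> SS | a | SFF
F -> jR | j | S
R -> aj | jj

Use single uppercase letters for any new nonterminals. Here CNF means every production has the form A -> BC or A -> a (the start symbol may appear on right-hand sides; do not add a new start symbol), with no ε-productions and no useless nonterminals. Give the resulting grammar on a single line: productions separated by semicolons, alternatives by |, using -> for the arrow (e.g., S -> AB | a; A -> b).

No ε-productions.
After unit-elimination: S -> a | SS | SFF; F -> a | j | SS | jR | SFF; R -> aj | jj.
TERM: introduce B -> a, A -> j and substitute in every rule of length ≥2.
BIN: F -> SFF becomes F -> SC, C -> FF; S -> SFF becomes S -> SD, D -> FF.

S -> a | SD | SS; A -> j; B -> a; C -> FF; D -> FF; F -> a | j | AR | SC | SS; R -> AA | BA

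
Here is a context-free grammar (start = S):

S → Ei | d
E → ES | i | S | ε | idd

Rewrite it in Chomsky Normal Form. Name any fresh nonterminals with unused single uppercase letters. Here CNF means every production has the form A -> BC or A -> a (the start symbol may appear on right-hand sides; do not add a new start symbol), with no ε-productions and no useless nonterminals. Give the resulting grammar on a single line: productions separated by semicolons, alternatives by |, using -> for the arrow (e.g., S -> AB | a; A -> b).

Nullable: {E}; after ε-elimination: S -> d | i | Ei; E -> S | i | ES | idd.
After unit-elimination: S -> d | i | Ei; E -> d | i | ES | Ei | idd.
TERM: introduce B -> d, A -> i and substitute in every rule of length ≥2.
BIN: E -> ABB becomes E -> AC, C -> BB.

S -> d | i | EA; A -> i; B -> d; C -> BB; E -> d | i | AC | EA | ES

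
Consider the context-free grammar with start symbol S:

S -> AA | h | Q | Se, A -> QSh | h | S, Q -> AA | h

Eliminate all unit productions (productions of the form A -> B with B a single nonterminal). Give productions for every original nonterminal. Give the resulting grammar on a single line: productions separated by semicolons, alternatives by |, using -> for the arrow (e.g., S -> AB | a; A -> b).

Unit productions: A->S, S->Q.
Unit pairs (A ⇒* B via units): (A,Q), (A,S), (S,Q).
S: inherits non-unit rules of {Q, S} → AA | Se | h.
A: inherits non-unit rules of {A, Q, S} → AA | QSh | Se | h.
Q: inherits non-unit rules of {Q} → AA | h.

S -> h | AA | Se; A -> h | AA | Se | QSh; Q -> h | AA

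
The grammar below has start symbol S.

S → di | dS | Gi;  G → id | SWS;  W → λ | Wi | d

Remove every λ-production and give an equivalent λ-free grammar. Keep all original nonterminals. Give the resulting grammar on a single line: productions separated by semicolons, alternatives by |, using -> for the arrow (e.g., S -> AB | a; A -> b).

Nullable set: {W}.
G -> SWS: W nullable, giving SS | SWS.
Drop W -> λ.
W -> Wi: W nullable, giving Wi | i.
Unchanged (no nullable symbols): S -> Gi; S -> dS; S -> di; G -> id; W -> d.

S -> Gi | dS | di; G -> SS | id | SWS; W -> d | i | Wi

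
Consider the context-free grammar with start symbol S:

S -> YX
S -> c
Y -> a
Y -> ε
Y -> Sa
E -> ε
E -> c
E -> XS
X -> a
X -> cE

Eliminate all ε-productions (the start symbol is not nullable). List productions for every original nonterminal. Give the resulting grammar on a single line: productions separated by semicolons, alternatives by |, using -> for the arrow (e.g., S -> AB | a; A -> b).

Nullable set: {E, Y}.
S -> YX: Y nullable, giving X | YX.
Drop E -> ε.
X -> cE: E nullable, giving c | cE.
Drop Y -> ε.
Unchanged (no nullable symbols): S -> c; E -> XS; E -> c; X -> a; Y -> Sa; Y -> a.

S -> X | c | YX; E -> c | XS; X -> a | c | cE; Y -> a | Sa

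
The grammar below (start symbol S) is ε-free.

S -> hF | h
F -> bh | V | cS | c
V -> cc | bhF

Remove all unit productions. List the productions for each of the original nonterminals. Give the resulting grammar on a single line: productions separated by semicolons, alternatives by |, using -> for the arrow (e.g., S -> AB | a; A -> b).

Unit productions: F->V.
Unit pairs (A ⇒* B via units): (F,V).
S: inherits non-unit rules of {S} → h | hF.
F: inherits non-unit rules of {F, V} → bh | bhF | c | cS | cc.
V: inherits non-unit rules of {V} → bhF | cc.

S -> h | hF; F -> c | bh | cS | cc | bhF; V -> cc | bhF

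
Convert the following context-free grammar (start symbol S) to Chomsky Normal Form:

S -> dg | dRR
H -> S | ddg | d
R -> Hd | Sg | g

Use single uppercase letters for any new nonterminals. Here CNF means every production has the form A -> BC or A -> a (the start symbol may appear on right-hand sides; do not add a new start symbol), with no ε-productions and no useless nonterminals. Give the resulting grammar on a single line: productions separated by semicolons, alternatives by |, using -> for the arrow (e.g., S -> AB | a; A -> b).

S -> AB | AE; A -> d; B -> g; C -> AB; D -> RR; E -> RR; H -> d | AB | AC | AD; R -> g | HA | SB

No ε-productions.
After unit-elimination: S -> dg | dRR; H -> d | dg | dRR | ddg; R -> g | Hd | Sg.
TERM: introduce A -> d, B -> g and substitute in every rule of length ≥2.
BIN: H -> AAB becomes H -> AC, C -> AB; H -> ARR becomes H -> AD, D -> RR; S -> ARR becomes S -> AE, E -> RR.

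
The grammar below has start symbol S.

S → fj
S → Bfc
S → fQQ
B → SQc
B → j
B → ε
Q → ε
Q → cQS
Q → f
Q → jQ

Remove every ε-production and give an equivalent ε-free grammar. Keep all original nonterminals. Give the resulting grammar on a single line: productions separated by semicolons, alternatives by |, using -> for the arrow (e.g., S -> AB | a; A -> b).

S -> f | fQ | fc | fj | Bfc | fQQ; B -> j | Sc | SQc; Q -> f | j | cS | jQ | cQS

Nullable set: {B, Q}.
S -> Bfc: B nullable, giving Bfc | fc.
S -> fQQ: Q, Q nullable, giving f | fQ | fQQ.
Drop B -> ε.
B -> SQc: Q nullable, giving SQc | Sc.
Drop Q -> ε.
Q -> cQS: Q nullable, giving cQS | cS.
Q -> jQ: Q nullable, giving j | jQ.
Unchanged (no nullable symbols): S -> fj; B -> j; Q -> f.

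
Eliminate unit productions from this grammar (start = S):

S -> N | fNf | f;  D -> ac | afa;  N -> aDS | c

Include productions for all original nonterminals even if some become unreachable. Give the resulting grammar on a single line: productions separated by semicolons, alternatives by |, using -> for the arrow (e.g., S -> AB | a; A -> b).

Unit productions: S->N.
Unit pairs (A ⇒* B via units): (S,N).
S: inherits non-unit rules of {N, S} → aDS | c | f | fNf.
D: inherits non-unit rules of {D} → ac | afa.
N: inherits non-unit rules of {N} → aDS | c.

S -> c | f | aDS | fNf; D -> ac | afa; N -> c | aDS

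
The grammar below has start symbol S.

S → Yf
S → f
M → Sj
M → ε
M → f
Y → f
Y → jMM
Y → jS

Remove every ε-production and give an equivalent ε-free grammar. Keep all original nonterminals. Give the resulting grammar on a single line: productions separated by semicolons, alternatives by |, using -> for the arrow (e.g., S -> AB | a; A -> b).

Nullable set: {M}.
Drop M -> ε.
Y -> jMM: M, M nullable, giving j | jM | jMM.
Unchanged (no nullable symbols): S -> Yf; S -> f; M -> Sj; M -> f; Y -> f; Y -> jS.

S -> f | Yf; M -> f | Sj; Y -> f | j | jM | jS | jMM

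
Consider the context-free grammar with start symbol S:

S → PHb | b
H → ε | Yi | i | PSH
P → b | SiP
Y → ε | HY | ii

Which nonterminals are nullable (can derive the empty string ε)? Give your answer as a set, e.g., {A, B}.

{H, Y}

Directly nullable (have an ε-rule): {H, Y}.
Not nullable: P, S — each has a terminal in every rule's right-hand side or depends on a non-nullable symbol.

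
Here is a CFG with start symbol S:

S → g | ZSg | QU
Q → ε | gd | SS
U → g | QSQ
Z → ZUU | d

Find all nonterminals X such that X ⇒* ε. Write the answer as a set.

{Q}

Directly nullable (have an ε-rule): {Q}.
Not nullable: S, U, Z — each has a terminal in every rule's right-hand side or depends on a non-nullable symbol.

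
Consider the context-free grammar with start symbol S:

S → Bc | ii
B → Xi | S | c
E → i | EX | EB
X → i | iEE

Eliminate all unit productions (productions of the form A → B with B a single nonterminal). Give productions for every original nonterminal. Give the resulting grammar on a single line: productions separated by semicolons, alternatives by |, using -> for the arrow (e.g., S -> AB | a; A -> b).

S -> Bc | ii; B -> c | Bc | Xi | ii; E -> i | EB | EX; X -> i | iEE

Unit productions: B->S.
Unit pairs (A ⇒* B via units): (B,S).
S: inherits non-unit rules of {S} → Bc | ii.
B: inherits non-unit rules of {B, S} → Bc | Xi | c | ii.
E: inherits non-unit rules of {E} → EB | EX | i.
X: inherits non-unit rules of {X} → i | iEE.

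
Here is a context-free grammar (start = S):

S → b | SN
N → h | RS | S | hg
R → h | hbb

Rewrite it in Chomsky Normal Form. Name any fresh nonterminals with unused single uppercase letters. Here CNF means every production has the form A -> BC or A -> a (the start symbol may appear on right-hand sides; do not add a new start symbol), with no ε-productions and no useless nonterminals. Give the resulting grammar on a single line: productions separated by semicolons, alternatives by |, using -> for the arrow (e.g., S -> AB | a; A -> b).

S -> b | SN; A -> h; B -> g; C -> b; D -> CC; N -> b | h | AB | RS | SN; R -> h | AD

No ε-productions.
After unit-elimination: S -> b | SN; N -> b | h | RS | SN | hg; R -> h | hbb.
TERM: introduce C -> b, B -> g, A -> h and substitute in every rule of length ≥2.
BIN: R -> ACC becomes R -> AD, D -> CC.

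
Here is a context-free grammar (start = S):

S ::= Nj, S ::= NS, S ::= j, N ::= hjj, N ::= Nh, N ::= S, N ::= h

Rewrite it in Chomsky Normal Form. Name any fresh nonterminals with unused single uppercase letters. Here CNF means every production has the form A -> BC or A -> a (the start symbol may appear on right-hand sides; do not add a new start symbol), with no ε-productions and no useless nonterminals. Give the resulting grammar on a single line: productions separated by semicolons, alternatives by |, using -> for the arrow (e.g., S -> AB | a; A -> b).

S -> j | NB | NS; A -> h; B -> j; C -> BB; N -> h | j | AC | NA | NB | NS

No ε-productions.
After unit-elimination: S -> j | NS | Nj; N -> h | j | NS | Nh | Nj | hjj.
TERM: introduce A -> h, B -> j and substitute in every rule of length ≥2.
BIN: N -> ABB becomes N -> AC, C -> BB.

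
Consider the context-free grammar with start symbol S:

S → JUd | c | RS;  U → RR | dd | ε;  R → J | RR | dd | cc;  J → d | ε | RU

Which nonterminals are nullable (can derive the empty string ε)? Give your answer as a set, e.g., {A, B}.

Directly nullable (have an ε-rule): {J, U}.
R is nullable via R -> J (every symbol on the right is already known nullable).
Not nullable: S — each has a terminal in every rule's right-hand side or depends on a non-nullable symbol.

{J, R, U}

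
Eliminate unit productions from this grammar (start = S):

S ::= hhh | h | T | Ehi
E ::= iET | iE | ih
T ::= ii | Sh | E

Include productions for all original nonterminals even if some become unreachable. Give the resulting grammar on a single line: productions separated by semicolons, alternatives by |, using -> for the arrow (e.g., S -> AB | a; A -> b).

S -> h | Sh | iE | ih | ii | Ehi | hhh | iET; E -> iE | ih | iET; T -> Sh | iE | ih | ii | iET

Unit productions: S->T, T->E.
Unit pairs (A ⇒* B via units): (S,E), (S,T), (T,E).
S: inherits non-unit rules of {E, S, T} → Ehi | Sh | h | hhh | iE | iET | ih | ii.
E: inherits non-unit rules of {E} → iE | iET | ih.
T: inherits non-unit rules of {E, T} → Sh | iE | iET | ih | ii.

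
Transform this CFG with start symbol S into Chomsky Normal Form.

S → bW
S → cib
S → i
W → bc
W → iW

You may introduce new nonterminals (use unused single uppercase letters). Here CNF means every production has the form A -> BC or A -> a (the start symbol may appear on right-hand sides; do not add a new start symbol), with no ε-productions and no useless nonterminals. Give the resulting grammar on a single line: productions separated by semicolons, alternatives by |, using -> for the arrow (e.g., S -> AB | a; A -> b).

No ε-productions.
No unit productions to eliminate.
TERM: introduce A -> b, B -> c, C -> i and substitute in every rule of length ≥2.
BIN: S -> BCA becomes S -> BD, D -> CA.

S -> i | AW | BD; A -> b; B -> c; C -> i; D -> CA; W -> AB | CW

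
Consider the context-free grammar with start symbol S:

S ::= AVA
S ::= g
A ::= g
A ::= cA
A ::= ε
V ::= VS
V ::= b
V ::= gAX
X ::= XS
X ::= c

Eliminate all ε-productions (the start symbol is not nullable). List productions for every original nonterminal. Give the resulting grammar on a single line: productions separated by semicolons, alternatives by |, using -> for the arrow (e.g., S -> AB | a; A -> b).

S -> V | g | AV | VA | AVA; A -> c | g | cA; V -> b | VS | gX | gAX; X -> c | XS

Nullable set: {A}.
S -> AVA: A, A nullable, giving AV | AVA | V | VA.
Drop A -> ε.
A -> cA: A nullable, giving c | cA.
V -> gAX: A nullable, giving gAX | gX.
Unchanged (no nullable symbols): S -> g; A -> g; V -> VS; V -> b; X -> XS; X -> c.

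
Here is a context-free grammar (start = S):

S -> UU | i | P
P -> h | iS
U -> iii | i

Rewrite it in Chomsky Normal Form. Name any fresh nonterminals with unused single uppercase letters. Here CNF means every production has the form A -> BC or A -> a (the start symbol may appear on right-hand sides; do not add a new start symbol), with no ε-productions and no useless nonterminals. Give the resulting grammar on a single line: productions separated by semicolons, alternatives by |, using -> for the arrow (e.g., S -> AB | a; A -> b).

S -> h | i | AS | UU; A -> i; B -> AA; U -> i | AB

No ε-productions.
After unit-elimination: S -> h | i | UU | iS; P -> h | iS; U -> i | iii.
TERM: introduce A -> i and substitute in every rule of length ≥2.
BIN: U -> AAA becomes U -> AB, B -> AA.
Drop unreachable/unproductive: P.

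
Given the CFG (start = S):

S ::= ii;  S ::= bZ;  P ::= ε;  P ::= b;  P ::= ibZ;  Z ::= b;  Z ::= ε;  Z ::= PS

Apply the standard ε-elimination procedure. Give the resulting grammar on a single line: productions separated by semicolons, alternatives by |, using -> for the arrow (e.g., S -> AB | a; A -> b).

Nullable set: {P, Z}.
S -> bZ: Z nullable, giving b | bZ.
Drop P -> ε.
P -> ibZ: Z nullable, giving ib | ibZ.
Drop Z -> ε.
Z -> PS: P nullable, giving PS | S.
Unchanged (no nullable symbols): S -> ii; P -> b; Z -> b.

S -> b | bZ | ii; P -> b | ib | ibZ; Z -> S | b | PS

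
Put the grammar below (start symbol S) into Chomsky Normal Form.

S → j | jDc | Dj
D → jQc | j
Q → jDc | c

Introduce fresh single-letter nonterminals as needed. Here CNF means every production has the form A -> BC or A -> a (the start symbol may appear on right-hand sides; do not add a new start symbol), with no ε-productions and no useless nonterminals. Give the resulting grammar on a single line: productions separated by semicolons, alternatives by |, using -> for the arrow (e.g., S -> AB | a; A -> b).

S -> j | AF | DA; A -> j; B -> c; C -> QB; D -> j | AC; E -> DB; F -> DB; Q -> c | AE

No ε-productions.
No unit productions to eliminate.
TERM: introduce B -> c, A -> j and substitute in every rule of length ≥2.
BIN: D -> AQB becomes D -> AC, C -> QB; Q -> ADB becomes Q -> AE, E -> DB; S -> ADB becomes S -> AF, F -> DB.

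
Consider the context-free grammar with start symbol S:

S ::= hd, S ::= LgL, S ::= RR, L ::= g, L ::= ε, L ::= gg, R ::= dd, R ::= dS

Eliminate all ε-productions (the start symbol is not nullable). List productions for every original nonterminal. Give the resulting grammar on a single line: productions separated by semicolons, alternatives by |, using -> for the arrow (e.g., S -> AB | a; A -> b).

Nullable set: {L}.
S -> LgL: L, L nullable, giving Lg | LgL | g | gL.
Drop L -> ε.
Unchanged (no nullable symbols): S -> RR; S -> hd; L -> g; L -> gg; R -> dS; R -> dd.

S -> g | Lg | RR | gL | hd | LgL; L -> g | gg; R -> dS | dd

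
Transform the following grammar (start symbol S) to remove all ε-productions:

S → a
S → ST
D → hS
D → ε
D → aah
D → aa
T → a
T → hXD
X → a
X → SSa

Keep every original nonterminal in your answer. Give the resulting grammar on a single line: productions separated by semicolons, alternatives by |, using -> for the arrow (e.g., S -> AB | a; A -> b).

Nullable set: {D}.
Drop D -> ε.
T -> hXD: D nullable, giving hX | hXD.
Unchanged (no nullable symbols): S -> ST; S -> a; D -> aa; D -> aah; D -> hS; T -> a; X -> SSa; X -> a.

S -> a | ST; D -> aa | hS | aah; T -> a | hX | hXD; X -> a | SSa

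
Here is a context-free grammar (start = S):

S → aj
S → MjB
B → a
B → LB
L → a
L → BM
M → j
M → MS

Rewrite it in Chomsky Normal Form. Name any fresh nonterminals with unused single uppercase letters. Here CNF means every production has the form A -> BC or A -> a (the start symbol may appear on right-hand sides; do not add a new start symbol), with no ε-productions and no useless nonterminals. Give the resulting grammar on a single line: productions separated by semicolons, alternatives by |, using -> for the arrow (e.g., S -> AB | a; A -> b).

No ε-productions.
No unit productions to eliminate.
TERM: introduce C -> a, A -> j and substitute in every rule of length ≥2.
BIN: S -> MAB becomes S -> MD, D -> AB.

S -> CA | MD; A -> j; B -> a | LB; C -> a; D -> AB; L -> a | BM; M -> j | MS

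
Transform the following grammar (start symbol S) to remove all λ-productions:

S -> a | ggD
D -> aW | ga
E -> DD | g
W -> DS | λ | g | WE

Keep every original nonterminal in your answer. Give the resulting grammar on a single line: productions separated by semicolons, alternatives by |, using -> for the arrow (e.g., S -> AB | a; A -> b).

S -> a | ggD; D -> a | aW | ga; E -> g | DD; W -> E | g | DS | WE

Nullable set: {W}.
D -> aW: W nullable, giving a | aW.
Drop W -> λ.
W -> WE: W nullable, giving E | WE.
Unchanged (no nullable symbols): S -> a; S -> ggD; D -> ga; E -> DD; E -> g; W -> DS; W -> g.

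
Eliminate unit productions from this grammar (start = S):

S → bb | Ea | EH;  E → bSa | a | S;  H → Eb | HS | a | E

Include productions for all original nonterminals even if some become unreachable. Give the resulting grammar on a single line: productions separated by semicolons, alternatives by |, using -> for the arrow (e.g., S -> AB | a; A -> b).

Unit productions: E->S, H->E.
Unit pairs (A ⇒* B via units): (E,S), (H,E), (H,S).
S: inherits non-unit rules of {S} → EH | Ea | bb.
E: inherits non-unit rules of {E, S} → EH | Ea | a | bSa | bb.
H: inherits non-unit rules of {E, H, S} → EH | Ea | Eb | HS | a | bSa | bb.

S -> EH | Ea | bb; E -> a | EH | Ea | bb | bSa; H -> a | EH | Ea | Eb | HS | bb | bSa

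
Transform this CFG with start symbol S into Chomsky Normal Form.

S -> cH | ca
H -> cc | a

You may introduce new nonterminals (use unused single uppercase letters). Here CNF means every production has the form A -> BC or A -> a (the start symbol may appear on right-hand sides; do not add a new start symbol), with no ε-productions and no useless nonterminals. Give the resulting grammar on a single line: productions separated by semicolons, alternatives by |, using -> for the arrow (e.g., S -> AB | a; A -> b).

S -> AB | AH; A -> c; B -> a; H -> a | AA

No ε-productions.
No unit productions to eliminate.
TERM: introduce B -> a, A -> c and substitute in every rule of length ≥2.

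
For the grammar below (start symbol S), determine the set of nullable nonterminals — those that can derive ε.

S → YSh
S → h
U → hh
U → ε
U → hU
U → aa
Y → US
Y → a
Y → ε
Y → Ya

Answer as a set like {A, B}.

Directly nullable (have an ε-rule): {U, Y}.
Not nullable: S — each has a terminal in every rule's right-hand side or depends on a non-nullable symbol.

{U, Y}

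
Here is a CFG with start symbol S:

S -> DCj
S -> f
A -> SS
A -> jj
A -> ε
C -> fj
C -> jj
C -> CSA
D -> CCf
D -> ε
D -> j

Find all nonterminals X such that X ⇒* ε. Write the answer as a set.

Directly nullable (have an ε-rule): {A, D}.
Not nullable: C, S — each has a terminal in every rule's right-hand side or depends on a non-nullable symbol.

{A, D}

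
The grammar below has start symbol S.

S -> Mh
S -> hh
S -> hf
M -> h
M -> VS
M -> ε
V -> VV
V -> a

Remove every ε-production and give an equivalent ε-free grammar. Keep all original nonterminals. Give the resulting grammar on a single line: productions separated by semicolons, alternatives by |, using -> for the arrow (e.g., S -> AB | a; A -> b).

Nullable set: {M}.
S -> Mh: M nullable, giving Mh | h.
Drop M -> ε.
Unchanged (no nullable symbols): S -> hf; S -> hh; M -> VS; M -> h; V -> VV; V -> a.

S -> h | Mh | hf | hh; M -> h | VS; V -> a | VV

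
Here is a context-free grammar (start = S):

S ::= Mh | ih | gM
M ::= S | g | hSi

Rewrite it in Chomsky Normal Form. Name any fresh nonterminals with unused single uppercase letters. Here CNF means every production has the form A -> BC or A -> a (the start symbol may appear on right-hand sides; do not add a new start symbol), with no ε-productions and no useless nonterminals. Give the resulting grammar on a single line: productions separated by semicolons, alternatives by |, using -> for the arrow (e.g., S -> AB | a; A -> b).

No ε-productions.
After unit-elimination: S -> Mh | gM | ih; M -> g | Mh | gM | ih | hSi.
TERM: introduce B -> g, A -> h, C -> i and substitute in every rule of length ≥2.
BIN: M -> ASC becomes M -> AD, D -> SC.

S -> BM | CA | MA; A -> h; B -> g; C -> i; D -> SC; M -> g | AD | BM | CA | MA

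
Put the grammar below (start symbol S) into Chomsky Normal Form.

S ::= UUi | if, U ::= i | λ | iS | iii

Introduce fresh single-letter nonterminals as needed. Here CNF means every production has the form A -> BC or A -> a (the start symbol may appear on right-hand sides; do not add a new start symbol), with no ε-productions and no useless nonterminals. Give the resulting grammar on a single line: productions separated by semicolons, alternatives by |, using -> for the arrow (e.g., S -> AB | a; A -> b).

S -> i | AB | UA | UC; A -> i; B -> f; C -> UA; D -> AA; U -> i | AD | AS

Nullable: {U}; after ε-elimination: S -> i | Ui | if | UUi; U -> i | iS | iii.
No unit productions to eliminate.
TERM: introduce B -> f, A -> i and substitute in every rule of length ≥2.
BIN: S -> UUA becomes S -> UC, C -> UA; U -> AAA becomes U -> AD, D -> AA.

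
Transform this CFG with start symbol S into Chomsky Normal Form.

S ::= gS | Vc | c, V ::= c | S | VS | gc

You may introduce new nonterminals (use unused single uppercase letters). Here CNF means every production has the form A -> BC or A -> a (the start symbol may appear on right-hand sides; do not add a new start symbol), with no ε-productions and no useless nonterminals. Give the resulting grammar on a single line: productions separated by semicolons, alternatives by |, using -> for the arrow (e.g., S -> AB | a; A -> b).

S -> c | BS | VA; A -> c; B -> g; V -> c | BA | BS | VA | VS

No ε-productions.
After unit-elimination: S -> c | Vc | gS; V -> c | VS | Vc | gS | gc.
TERM: introduce A -> c, B -> g and substitute in every rule of length ≥2.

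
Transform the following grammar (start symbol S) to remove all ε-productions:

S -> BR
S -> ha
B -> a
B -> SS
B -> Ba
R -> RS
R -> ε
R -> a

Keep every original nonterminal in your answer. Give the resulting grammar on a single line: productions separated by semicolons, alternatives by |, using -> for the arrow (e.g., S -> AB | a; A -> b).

S -> B | BR | ha; B -> a | Ba | SS; R -> S | a | RS

Nullable set: {R}.
S -> BR: R nullable, giving B | BR.
Drop R -> ε.
R -> RS: R nullable, giving RS | S.
Unchanged (no nullable symbols): S -> ha; B -> Ba; B -> SS; B -> a; R -> a.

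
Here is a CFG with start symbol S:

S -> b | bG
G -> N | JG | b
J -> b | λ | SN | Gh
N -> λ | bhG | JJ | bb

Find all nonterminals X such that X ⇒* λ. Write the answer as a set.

Directly nullable (have an ε-rule): {J, N}.
G is nullable via G -> N (every symbol on the right is already known nullable).
Not nullable: S — each has a terminal in every rule's right-hand side or depends on a non-nullable symbol.

{G, J, N}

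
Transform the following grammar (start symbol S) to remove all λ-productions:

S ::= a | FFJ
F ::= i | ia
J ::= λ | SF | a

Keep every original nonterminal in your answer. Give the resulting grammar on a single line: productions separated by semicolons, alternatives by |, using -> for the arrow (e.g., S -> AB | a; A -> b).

S -> a | FF | FFJ; F -> i | ia; J -> a | SF

Nullable set: {J}.
S -> FFJ: J nullable, giving FF | FFJ.
Drop J -> λ.
Unchanged (no nullable symbols): S -> a; F -> i; F -> ia; J -> SF; J -> a.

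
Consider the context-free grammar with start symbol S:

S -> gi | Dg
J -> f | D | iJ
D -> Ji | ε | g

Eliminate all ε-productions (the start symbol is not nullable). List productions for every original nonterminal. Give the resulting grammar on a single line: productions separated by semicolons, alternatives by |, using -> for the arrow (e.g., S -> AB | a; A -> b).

Nullable set: {D, J}.
S -> Dg: D nullable, giving Dg | g.
Drop D -> ε.
D -> Ji: J nullable, giving Ji | i.
J -> D: D nullable, giving D.
J -> iJ: J nullable, giving i | iJ.
Unchanged (no nullable symbols): S -> gi; D -> g; J -> f.

S -> g | Dg | gi; D -> g | i | Ji; J -> D | f | i | iJ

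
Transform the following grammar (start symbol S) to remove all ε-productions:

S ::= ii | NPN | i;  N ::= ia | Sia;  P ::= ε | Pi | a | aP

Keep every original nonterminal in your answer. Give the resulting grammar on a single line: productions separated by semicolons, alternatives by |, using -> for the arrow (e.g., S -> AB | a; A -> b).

Nullable set: {P}.
S -> NPN: P nullable, giving NN | NPN.
Drop P -> ε.
P -> Pi: P nullable, giving Pi | i.
P -> aP: P nullable, giving a | aP.
Unchanged (no nullable symbols): S -> i; S -> ii; N -> Sia; N -> ia; P -> a.

S -> i | NN | ii | NPN; N -> ia | Sia; P -> a | i | Pi | aP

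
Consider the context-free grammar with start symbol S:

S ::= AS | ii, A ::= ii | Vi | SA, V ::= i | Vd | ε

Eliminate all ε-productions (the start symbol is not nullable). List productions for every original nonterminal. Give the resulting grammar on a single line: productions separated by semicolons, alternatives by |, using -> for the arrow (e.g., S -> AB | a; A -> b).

S -> AS | ii; A -> i | SA | Vi | ii; V -> d | i | Vd

Nullable set: {V}.
A -> Vi: V nullable, giving Vi | i.
Drop V -> ε.
V -> Vd: V nullable, giving Vd | d.
Unchanged (no nullable symbols): S -> AS; S -> ii; A -> SA; A -> ii; V -> i.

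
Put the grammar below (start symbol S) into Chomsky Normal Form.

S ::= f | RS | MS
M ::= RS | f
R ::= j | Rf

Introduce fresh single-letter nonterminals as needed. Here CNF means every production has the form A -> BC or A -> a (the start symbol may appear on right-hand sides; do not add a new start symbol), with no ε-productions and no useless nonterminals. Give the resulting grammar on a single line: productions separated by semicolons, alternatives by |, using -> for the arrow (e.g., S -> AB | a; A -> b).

S -> f | MS | RS; A -> f; M -> f | RS; R -> j | RA

No ε-productions.
No unit productions to eliminate.
TERM: introduce A -> f and substitute in every rule of length ≥2.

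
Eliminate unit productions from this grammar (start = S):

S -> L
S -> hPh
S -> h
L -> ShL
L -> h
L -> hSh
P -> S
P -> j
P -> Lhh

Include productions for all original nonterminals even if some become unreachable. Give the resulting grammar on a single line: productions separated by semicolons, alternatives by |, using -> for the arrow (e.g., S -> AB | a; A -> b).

Unit productions: P->S, S->L.
Unit pairs (A ⇒* B via units): (P,L), (P,S), (S,L).
S: inherits non-unit rules of {L, S} → ShL | h | hPh | hSh.
L: inherits non-unit rules of {L} → ShL | h | hSh.
P: inherits non-unit rules of {L, P, S} → Lhh | ShL | h | hPh | hSh | j.

S -> h | ShL | hPh | hSh; L -> h | ShL | hSh; P -> h | j | Lhh | ShL | hPh | hSh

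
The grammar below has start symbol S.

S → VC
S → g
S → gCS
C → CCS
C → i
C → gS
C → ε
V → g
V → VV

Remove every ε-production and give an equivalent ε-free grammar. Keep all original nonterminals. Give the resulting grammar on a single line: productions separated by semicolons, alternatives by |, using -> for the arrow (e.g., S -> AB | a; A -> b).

S -> V | g | VC | gS | gCS; C -> S | i | CS | gS | CCS; V -> g | VV

Nullable set: {C}.
S -> VC: C nullable, giving V | VC.
S -> gCS: C nullable, giving gCS | gS.
Drop C -> ε.
C -> CCS: C, C nullable, giving CCS | CS | S.
Unchanged (no nullable symbols): S -> g; C -> gS; C -> i; V -> VV; V -> g.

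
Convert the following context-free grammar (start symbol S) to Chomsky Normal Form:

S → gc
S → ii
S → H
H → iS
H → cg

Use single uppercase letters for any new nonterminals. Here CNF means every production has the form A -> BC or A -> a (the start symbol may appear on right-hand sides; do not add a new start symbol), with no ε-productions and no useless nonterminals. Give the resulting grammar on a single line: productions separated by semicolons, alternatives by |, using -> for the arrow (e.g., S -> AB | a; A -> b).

S -> AB | BA | CC | CS; A -> c; B -> g; C -> i

No ε-productions.
After unit-elimination: S -> cg | gc | iS | ii; H -> cg | iS.
TERM: introduce A -> c, B -> g, C -> i and substitute in every rule of length ≥2.
Drop unreachable/unproductive: H.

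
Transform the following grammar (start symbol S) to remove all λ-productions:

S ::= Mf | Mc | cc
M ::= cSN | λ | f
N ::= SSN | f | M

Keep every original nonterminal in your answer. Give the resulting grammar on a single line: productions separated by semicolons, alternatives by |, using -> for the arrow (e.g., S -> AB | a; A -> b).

Nullable set: {M, N}.
S -> Mc: M nullable, giving Mc | c.
S -> Mf: M nullable, giving Mf | f.
Drop M -> λ.
M -> cSN: N nullable, giving cS | cSN.
N -> M: M nullable, giving M.
N -> SSN: N nullable, giving SS | SSN.
Unchanged (no nullable symbols): S -> cc; M -> f; N -> f.

S -> c | f | Mc | Mf | cc; M -> f | cS | cSN; N -> M | f | SS | SSN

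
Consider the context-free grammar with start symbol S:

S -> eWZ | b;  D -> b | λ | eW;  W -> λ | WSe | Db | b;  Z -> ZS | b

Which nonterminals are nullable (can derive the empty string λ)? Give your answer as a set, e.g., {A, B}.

{D, W}

Directly nullable (have an ε-rule): {D, W}.
Not nullable: S, Z — each has a terminal in every rule's right-hand side or depends on a non-nullable symbol.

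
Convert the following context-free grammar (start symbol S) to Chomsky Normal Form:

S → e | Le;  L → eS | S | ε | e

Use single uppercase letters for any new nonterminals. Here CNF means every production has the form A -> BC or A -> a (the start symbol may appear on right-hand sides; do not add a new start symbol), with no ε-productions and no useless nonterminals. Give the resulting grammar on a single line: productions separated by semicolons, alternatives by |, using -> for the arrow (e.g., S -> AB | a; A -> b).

S -> e | LA; A -> e; L -> e | AS | LA

Nullable: {L}; after ε-elimination: S -> e | Le; L -> S | e | eS.
After unit-elimination: S -> e | Le; L -> e | Le | eS.
TERM: introduce A -> e and substitute in every rule of length ≥2.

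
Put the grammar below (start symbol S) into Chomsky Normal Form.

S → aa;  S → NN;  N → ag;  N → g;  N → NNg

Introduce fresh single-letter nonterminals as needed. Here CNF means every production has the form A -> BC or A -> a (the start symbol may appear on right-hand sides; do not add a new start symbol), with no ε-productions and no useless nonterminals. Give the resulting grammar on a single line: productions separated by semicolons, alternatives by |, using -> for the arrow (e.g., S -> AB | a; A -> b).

No ε-productions.
No unit productions to eliminate.
TERM: introduce B -> a, A -> g and substitute in every rule of length ≥2.
BIN: N -> NNA becomes N -> NC, C -> NA.

S -> BB | NN; A -> g; B -> a; C -> NA; N -> g | BA | NC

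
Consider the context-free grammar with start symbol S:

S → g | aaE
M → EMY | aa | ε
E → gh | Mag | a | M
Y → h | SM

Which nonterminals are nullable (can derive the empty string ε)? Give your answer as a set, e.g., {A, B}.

Directly nullable (have an ε-rule): {M}.
E is nullable via E -> M (every symbol on the right is already known nullable).
Not nullable: S, Y — each has a terminal in every rule's right-hand side or depends on a non-nullable symbol.

{E, M}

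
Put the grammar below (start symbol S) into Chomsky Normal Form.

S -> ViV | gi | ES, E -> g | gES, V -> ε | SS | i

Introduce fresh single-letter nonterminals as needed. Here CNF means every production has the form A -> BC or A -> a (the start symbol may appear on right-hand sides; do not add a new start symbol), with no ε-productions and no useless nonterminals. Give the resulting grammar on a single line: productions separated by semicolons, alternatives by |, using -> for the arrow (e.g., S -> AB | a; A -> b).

S -> i | AB | BV | ES | VB | VD; A -> g; B -> i; C -> ES; D -> BV; E -> g | AC; V -> i | SS

Nullable: {V}; after ε-elimination: S -> i | ES | Vi | gi | iV | ViV; E -> g | gES; V -> i | SS.
No unit productions to eliminate.
TERM: introduce A -> g, B -> i and substitute in every rule of length ≥2.
BIN: E -> AES becomes E -> AC, C -> ES; S -> VBV becomes S -> VD, D -> BV.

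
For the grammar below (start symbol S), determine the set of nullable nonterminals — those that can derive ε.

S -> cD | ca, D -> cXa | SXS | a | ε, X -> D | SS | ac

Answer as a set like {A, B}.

{D, X}

Directly nullable (have an ε-rule): {D}.
X is nullable via X -> D (every symbol on the right is already known nullable).
Not nullable: S — each has a terminal in every rule's right-hand side or depends on a non-nullable symbol.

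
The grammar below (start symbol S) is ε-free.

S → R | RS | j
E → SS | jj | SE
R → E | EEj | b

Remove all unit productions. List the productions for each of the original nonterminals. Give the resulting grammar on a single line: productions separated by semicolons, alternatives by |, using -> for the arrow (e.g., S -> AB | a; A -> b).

S -> b | j | RS | SE | SS | jj | EEj; E -> SE | SS | jj; R -> b | SE | SS | jj | EEj

Unit productions: R->E, S->R.
Unit pairs (A ⇒* B via units): (R,E), (S,E), (S,R).
S: inherits non-unit rules of {E, R, S} → EEj | RS | SE | SS | b | j | jj.
E: inherits non-unit rules of {E} → SE | SS | jj.
R: inherits non-unit rules of {E, R} → EEj | SE | SS | b | jj.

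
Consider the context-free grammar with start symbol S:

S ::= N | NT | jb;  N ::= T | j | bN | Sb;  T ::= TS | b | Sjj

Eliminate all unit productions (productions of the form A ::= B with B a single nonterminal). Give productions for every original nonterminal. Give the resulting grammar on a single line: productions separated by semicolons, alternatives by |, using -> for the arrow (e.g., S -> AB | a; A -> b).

S -> b | j | NT | Sb | TS | bN | jb | Sjj; N -> b | j | Sb | TS | bN | Sjj; T -> b | TS | Sjj

Unit productions: N->T, S->N.
Unit pairs (A ⇒* B via units): (N,T), (S,N), (S,T).
S: inherits non-unit rules of {N, S, T} → NT | Sb | Sjj | TS | b | bN | j | jb.
N: inherits non-unit rules of {N, T} → Sb | Sjj | TS | b | bN | j.
T: inherits non-unit rules of {T} → Sjj | TS | b.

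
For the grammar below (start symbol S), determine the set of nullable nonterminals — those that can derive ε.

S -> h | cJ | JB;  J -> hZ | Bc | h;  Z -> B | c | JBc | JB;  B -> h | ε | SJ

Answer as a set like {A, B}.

Directly nullable (have an ε-rule): {B}.
Z is nullable via Z -> B (every symbol on the right is already known nullable).
Not nullable: J, S — each has a terminal in every rule's right-hand side or depends on a non-nullable symbol.

{B, Z}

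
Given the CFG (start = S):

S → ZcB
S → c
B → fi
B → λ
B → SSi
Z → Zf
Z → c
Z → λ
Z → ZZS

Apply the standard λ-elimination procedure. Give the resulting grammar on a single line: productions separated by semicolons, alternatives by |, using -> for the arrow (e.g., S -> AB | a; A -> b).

S -> c | Zc | cB | ZcB; B -> fi | SSi; Z -> S | c | f | ZS | Zf | ZZS

Nullable set: {B, Z}.
S -> ZcB: Z, B nullable, giving Zc | ZcB | c | cB.
Drop B -> λ.
Drop Z -> λ.
Z -> ZZS: Z, Z nullable, giving S | ZS | ZZS.
Z -> Zf: Z nullable, giving Zf | f.
Unchanged (no nullable symbols): S -> c; B -> SSi; B -> fi; Z -> c.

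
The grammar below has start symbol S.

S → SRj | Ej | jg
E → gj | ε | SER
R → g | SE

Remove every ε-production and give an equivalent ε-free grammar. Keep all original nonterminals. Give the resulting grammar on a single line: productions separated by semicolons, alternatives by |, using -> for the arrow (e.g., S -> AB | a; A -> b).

Nullable set: {E}.
S -> Ej: E nullable, giving Ej | j.
Drop E -> ε.
E -> SER: E nullable, giving SER | SR.
R -> SE: E nullable, giving S | SE.
Unchanged (no nullable symbols): S -> SRj; S -> jg; E -> gj; R -> g.

S -> j | Ej | jg | SRj; E -> SR | gj | SER; R -> S | g | SE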